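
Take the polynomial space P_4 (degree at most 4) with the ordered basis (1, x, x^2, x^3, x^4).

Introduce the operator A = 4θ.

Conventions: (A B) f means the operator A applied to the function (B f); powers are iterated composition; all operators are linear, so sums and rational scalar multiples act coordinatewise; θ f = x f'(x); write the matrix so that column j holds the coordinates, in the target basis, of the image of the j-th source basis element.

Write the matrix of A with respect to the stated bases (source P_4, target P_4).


image of 1: 0
image of x: 4x
image of x^2: 8x^2
image of x^3: 12x^3
image of x^4: 16x^4
each image's coordinates form column j of the matrix

the matrix is [[0, 0, 0, 0, 0]; [0, 4, 0, 0, 0]; [0, 0, 8, 0, 0]; [0, 0, 0, 12, 0]; [0, 0, 0, 0, 16]] (rows listed top to bottom)


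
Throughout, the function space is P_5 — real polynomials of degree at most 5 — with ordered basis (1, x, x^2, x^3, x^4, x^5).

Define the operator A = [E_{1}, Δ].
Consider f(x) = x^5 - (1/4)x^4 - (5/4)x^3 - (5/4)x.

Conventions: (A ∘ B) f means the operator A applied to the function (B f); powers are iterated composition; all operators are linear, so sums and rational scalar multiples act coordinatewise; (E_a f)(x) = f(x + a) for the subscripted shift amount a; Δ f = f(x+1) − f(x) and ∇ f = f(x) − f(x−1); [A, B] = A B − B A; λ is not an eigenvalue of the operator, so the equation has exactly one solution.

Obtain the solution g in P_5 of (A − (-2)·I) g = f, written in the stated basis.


write g with unknown coordinates in the stated basis and equate coefficients in (A − (-2)·I) g = f
solving from the highest basis element down gives g = (1/2)x^5 - (1/8)x^4 - (5/8)x^3 - (5/8)x
check: A g = 0
so A g − (-2)·g = x^5 - (1/4)x^4 - (5/4)x^3 - (5/4)x = f ✓

the result is g(x) = (1/2)x^5 - (1/8)x^4 - (5/8)x^3 - (5/8)x


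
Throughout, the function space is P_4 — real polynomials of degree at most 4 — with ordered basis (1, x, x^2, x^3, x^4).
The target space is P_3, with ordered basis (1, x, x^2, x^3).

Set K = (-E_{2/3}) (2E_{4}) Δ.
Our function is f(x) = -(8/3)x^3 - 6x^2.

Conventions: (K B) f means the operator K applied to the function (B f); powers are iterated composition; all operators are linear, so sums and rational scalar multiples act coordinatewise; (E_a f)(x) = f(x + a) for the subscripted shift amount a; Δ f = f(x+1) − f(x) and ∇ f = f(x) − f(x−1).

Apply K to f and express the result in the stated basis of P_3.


the result is g(x) = 16x^2 + (568/3)x + 4972/9

Δ f = -8x^2 - 20x - 26/3
E_{4} Δ f = -8x^2 - 84x - 650/3
(2E_{4}) Δ f = -16x^2 - 168x - 1300/3
E_{2/3} (2E_{4}) Δ f = -16x^2 - (568/3)x - 4972/9
(-E_{2/3}) (2E_{4}) Δ f = 16x^2 + (568/3)x + 4972/9


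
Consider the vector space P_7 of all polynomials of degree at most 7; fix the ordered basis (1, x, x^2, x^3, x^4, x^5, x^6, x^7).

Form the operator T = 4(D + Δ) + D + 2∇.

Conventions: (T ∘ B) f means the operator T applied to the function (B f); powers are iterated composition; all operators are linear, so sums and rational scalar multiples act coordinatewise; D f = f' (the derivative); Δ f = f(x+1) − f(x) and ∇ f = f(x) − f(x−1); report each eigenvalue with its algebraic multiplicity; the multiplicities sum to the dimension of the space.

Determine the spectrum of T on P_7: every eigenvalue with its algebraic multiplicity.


image of 1: 0
image of x: 11
image of x^2: 22x + 2
image of x^3: 33x^2 + 6x + 6
image of x^4: 44x^3 + 12x^2 + 24x + 2
image of x^5: 55x^4 + 20x^3 + 60x^2 + 10x + 6
image of x^6: 66x^5 + 30x^4 + 120x^3 + 30x^2 + 36x + 2
image of x^7: 77x^6 + 42x^5 + 210x^4 + 70x^3 + 126x^2 + 14x + 6
the matrix is upper triangular; its diagonal is (0, 0, 0, 0, 0, 0, 0, 0)
for a triangular matrix the eigenvalues are the diagonal entries, with algebraic multiplicity their repetition count

λ = 0 (multiplicity 8)


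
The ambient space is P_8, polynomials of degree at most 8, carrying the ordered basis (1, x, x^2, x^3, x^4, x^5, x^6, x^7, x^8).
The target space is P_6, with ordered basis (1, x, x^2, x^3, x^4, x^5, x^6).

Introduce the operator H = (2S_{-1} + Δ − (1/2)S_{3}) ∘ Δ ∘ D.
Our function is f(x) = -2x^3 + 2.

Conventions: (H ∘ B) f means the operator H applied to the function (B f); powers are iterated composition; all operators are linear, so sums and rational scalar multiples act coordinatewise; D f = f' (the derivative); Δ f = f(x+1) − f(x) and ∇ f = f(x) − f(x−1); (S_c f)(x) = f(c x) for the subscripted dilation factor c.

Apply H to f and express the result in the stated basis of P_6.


D f = -6x^2
Δ D f = -12x - 6
S_{-1} (Δ ∘ D) f = 12x - 6
(2S_{-1}) (Δ ∘ D) f = 24x - 12
Δ (Δ ∘ D) f = -12
S_{3} (Δ ∘ D) f = -36x - 6
(-(1/2)S_{3}) (Δ ∘ D) f = 18x + 3
(2S_{-1} + Δ − (1/2)S_{3}) (Δ ∘ D) f = 42x - 21

g(x) = 42x - 21


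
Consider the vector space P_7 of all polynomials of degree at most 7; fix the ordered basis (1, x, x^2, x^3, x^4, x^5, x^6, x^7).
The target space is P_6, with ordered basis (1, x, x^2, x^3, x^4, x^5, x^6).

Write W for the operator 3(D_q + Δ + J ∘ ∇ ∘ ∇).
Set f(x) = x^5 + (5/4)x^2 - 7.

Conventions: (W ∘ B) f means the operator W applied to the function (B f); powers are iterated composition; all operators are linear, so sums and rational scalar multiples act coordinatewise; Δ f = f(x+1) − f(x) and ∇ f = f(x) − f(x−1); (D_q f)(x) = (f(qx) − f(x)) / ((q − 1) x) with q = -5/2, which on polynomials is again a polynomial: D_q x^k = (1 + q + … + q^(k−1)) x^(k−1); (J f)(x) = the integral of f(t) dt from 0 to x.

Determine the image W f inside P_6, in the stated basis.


g(x) = (1833/16)x^4 - 30x^3 + 135x^2 - (525/8)x + 27/4

D_q f = (451/16)x^4 - (15/8)x
Δ f = 5x^4 + 10x^3 + 10x^2 + (15/2)x + 9/4
∇ f = 5x^4 - 10x^3 + 10x^2 - (5/2)x - 1/4
∇ ∇ f = 20x^3 - 60x^2 + 70x - 55/2
J ∇ ∇ f = 5x^4 - 20x^3 + 35x^2 - (55/2)x
(D_q + Δ + J ∘ ∇ ∘ ∇) f = (611/16)x^4 - 10x^3 + 45x^2 - (175/8)x + 9/4
(3(D_q + Δ + J ∘ ∇ ∘ ∇)) f = (1833/16)x^4 - 30x^3 + 135x^2 - (525/8)x + 27/4


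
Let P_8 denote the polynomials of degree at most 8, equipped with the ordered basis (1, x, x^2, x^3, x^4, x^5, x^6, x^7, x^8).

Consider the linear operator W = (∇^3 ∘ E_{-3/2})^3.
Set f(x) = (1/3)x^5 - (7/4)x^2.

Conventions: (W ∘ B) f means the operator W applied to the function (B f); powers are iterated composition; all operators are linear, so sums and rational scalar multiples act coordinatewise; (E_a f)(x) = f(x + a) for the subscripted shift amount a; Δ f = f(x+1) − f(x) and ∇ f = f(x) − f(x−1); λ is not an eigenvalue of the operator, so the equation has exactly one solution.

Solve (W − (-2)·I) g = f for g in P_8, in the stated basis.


write g with unknown coordinates in the stated basis and equate coefficients in (W − (-2)·I) g = f
solving from the highest basis element down gives g = (1/6)x^5 - (7/8)x^2
check: W g = 0
so W g − (-2)·g = (1/3)x^5 - (7/4)x^2 = f ✓

the image equals g(x) = (1/6)x^5 - (7/8)x^2


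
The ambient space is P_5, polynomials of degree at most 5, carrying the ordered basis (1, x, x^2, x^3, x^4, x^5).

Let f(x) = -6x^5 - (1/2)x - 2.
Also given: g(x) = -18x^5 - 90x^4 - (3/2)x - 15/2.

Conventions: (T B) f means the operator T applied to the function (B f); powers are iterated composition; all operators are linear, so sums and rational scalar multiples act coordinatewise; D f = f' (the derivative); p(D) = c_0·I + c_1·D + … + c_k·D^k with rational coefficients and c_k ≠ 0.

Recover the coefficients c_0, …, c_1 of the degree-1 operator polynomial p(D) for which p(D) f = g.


D^0 f = -6x^5 - (1/2)x - 2
D^1 f = -30x^4 - 1/2
matching coefficients of g against c_0 f + c_1 Df + … from the top degree down determines the c_i
solution: c_0 = 3, c_1 = 3

p(D) = 3·I + 3·D, i.e. c_0 = 3, c_1 = 3


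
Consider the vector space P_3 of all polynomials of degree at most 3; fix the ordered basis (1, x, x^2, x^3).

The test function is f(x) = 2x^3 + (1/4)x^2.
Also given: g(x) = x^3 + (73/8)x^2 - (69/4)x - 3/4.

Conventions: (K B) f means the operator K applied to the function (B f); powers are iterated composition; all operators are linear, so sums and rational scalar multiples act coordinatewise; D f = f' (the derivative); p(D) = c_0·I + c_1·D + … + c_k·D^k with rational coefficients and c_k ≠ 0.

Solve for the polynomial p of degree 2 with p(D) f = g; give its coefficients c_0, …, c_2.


D^0 f = 2x^3 + (1/4)x^2
D^1 f = 6x^2 + (1/2)x
D^2 f = 12x + 1/2
matching coefficients of g against c_0 f + c_1 Df + … from the top degree down determines the c_i
solution: c_0 = 1/2, c_1 = 3/2, c_2 = -3/2

p(D) = (1/2)·I + (3/2)·D − (3/2)·D^2, i.e. c_0 = 1/2, c_1 = 3/2, c_2 = -3/2


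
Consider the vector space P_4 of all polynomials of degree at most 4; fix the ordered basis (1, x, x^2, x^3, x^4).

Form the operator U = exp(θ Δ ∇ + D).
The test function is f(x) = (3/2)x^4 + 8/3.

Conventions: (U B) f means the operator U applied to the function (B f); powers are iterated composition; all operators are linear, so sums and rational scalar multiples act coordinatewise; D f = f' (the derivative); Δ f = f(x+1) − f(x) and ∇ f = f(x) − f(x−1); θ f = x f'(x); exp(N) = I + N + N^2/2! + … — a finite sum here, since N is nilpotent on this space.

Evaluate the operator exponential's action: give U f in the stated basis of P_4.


order-1 term: 6x^3 + 36x^2
order-2 term: 9x^2 + 54x
order-3 term: 6x + 18
order-4 term: 3/2
the series for exp(θ Δ ∇ + D) f terminates at order 4
exp(θ Δ ∇ + D) f = (3/2)x^4 + 6x^3 + 45x^2 + 60x + 133/6

g(x) = (3/2)x^4 + 6x^3 + 45x^2 + 60x + 133/6


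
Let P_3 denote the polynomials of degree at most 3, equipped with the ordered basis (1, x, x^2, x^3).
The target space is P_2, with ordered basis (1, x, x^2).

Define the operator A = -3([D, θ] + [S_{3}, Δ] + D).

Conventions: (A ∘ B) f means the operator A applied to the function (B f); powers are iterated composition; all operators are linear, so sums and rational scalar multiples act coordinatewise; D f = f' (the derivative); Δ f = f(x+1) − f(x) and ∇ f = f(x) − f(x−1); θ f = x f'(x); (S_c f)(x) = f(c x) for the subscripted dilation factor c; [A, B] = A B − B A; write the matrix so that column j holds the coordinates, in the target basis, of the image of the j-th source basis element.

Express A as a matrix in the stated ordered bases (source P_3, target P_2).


the matrix is [[0, 0, 24, 78]; [0, 0, 24, 216]; [0, 0, 0, 144]] (rows listed top to bottom)

image of 1: 0
image of x: 0
image of x^2: 24x + 24
image of x^3: 144x^2 + 216x + 78
each image's coordinates form column j of the matrix


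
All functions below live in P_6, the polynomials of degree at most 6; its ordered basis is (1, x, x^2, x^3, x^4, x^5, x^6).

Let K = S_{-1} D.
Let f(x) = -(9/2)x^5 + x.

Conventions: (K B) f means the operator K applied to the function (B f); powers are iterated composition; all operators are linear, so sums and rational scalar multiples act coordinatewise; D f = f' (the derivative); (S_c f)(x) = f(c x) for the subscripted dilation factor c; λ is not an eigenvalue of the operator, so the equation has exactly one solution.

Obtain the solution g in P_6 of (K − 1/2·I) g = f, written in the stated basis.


the result is g(x) = 9x^5 + 90x^4 - 720x^3 - 4320x^2 + 17278x + 34556

write g with unknown coordinates in the stated basis and equate coefficients in (K − 1/2·I) g = f
solving from the highest basis element down gives g = 9x^5 + 90x^4 - 720x^3 - 4320x^2 + 17278x + 34556
check: K g = 45x^4 - 360x^3 - 2160x^2 + 8640x + 17278
so K g − 1/2·g = -(9/2)x^5 + x = f ✓


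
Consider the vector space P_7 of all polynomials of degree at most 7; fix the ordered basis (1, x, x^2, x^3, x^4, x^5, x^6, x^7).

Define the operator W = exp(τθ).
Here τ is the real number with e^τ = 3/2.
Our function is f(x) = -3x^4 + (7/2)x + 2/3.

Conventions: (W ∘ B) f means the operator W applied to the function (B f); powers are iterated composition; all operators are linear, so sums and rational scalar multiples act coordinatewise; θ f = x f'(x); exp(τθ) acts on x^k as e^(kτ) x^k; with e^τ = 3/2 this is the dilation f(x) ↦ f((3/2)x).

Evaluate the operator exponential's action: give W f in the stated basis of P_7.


the result is g(x) = -(243/16)x^4 + (21/4)x + 2/3

exp(τθ) x^k = e^(kτ) x^k; with e^τ = 3/2 this sends x^k to (3/2)^k x^k
x ↦ 3/2 x
x^4 ↦ 81/16 x^4
applying this coordinatewise to f: exp(τθ) f = -(243/16)x^4 + (21/4)x + 2/3


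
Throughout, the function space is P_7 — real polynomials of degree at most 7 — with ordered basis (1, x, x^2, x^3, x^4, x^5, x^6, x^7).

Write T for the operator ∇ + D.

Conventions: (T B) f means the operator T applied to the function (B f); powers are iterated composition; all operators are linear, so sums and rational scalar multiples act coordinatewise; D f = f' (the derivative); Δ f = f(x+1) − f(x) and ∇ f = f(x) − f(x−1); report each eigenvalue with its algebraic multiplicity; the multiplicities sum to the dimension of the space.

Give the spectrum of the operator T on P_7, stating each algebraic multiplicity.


image of 1: 0
image of x: 2
image of x^2: 4x - 1
image of x^3: 6x^2 - 3x + 1
image of x^4: 8x^3 - 6x^2 + 4x - 1
image of x^5: 10x^4 - 10x^3 + 10x^2 - 5x + 1
image of x^6: 12x^5 - 15x^4 + 20x^3 - 15x^2 + 6x - 1
image of x^7: 14x^6 - 21x^5 + 35x^4 - 35x^3 + 21x^2 - 7x + 1
the matrix is upper triangular; its diagonal is (0, 0, 0, 0, 0, 0, 0, 0)
for a triangular matrix the eigenvalues are the diagonal entries, with algebraic multiplicity their repetition count

λ = 0 (multiplicity 8)


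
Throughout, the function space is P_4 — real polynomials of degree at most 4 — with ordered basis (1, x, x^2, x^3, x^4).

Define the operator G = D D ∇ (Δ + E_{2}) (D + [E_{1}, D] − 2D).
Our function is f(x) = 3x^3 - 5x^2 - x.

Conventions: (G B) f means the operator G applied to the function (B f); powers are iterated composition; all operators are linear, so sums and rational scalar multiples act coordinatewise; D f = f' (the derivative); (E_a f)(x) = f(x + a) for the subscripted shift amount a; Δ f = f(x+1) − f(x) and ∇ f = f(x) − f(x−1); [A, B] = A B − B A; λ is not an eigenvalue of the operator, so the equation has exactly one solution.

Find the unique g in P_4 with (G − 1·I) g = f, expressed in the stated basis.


the image equals g(x) = -3x^3 + 5x^2 + x

write g with unknown coordinates in the stated basis and equate coefficients in (G − 1·I) g = f
solving from the highest basis element down gives g = -3x^3 + 5x^2 + x
check: G g = 0
so G g − 1·g = 3x^3 - 5x^2 - x = f ✓


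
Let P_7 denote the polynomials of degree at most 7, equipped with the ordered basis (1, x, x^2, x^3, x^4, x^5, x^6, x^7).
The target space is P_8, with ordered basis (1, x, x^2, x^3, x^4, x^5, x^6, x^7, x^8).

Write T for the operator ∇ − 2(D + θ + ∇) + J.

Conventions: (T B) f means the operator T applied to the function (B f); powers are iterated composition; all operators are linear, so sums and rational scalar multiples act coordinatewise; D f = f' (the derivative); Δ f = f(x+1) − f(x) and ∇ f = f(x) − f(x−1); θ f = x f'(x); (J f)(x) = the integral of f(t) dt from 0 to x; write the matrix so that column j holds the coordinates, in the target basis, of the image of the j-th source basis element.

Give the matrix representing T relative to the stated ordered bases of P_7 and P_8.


image of 1: x
image of x: (1/2)x^2 - 2x - 3
image of x^2: (1/3)x^3 - 4x^2 - 6x + 1
image of x^3: (1/4)x^4 - 6x^3 - 9x^2 + 3x - 1
image of x^4: (1/5)x^5 - 8x^4 - 12x^3 + 6x^2 - 4x + 1
image of x^5: (1/6)x^6 - 10x^5 - 15x^4 + 10x^3 - 10x^2 + 5x - 1
image of x^6: (1/7)x^7 - 12x^6 - 18x^5 + 15x^4 - 20x^3 + 15x^2 - 6x + 1
image of x^7: (1/8)x^8 - 14x^7 - 21x^6 + 21x^5 - 35x^4 + 35x^3 - 21x^2 + 7x - 1
each image's coordinates form column j of the matrix

the matrix is [[0, -3, 1, -1, 1, -1, 1, -1]; [1, -2, -6, 3, -4, 5, -6, 7]; [0, 1/2, -4, -9, 6, -10, 15, -21]; [0, 0, 1/3, -6, -12, 10, -20, 35]; [0, 0, 0, 1/4, -8, -15, 15, -35]; [0, 0, 0, 0, 1/5, -10, -18, 21]; [0, 0, 0, 0, 0, 1/6, -12, -21]; [0, 0, 0, 0, 0, 0, 1/7, -14]; [0, 0, 0, 0, 0, 0, 0, 1/8]] (rows listed top to bottom)


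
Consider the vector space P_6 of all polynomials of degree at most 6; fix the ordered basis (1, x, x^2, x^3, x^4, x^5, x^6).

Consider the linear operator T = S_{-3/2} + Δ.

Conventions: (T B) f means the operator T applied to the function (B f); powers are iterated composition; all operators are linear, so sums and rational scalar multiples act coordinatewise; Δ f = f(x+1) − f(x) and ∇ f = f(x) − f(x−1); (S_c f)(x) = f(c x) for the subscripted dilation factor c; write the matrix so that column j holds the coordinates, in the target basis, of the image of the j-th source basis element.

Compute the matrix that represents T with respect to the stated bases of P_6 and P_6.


image of 1: 1
image of x: -(3/2)x + 1
image of x^2: (9/4)x^2 + 2x + 1
image of x^3: -(27/8)x^3 + 3x^2 + 3x + 1
image of x^4: (81/16)x^4 + 4x^3 + 6x^2 + 4x + 1
image of x^5: -(243/32)x^5 + 5x^4 + 10x^3 + 10x^2 + 5x + 1
image of x^6: (729/64)x^6 + 6x^5 + 15x^4 + 20x^3 + 15x^2 + 6x + 1
each image's coordinates form column j of the matrix

the matrix is [[1, 1, 1, 1, 1, 1, 1]; [0, -3/2, 2, 3, 4, 5, 6]; [0, 0, 9/4, 3, 6, 10, 15]; [0, 0, 0, -27/8, 4, 10, 20]; [0, 0, 0, 0, 81/16, 5, 15]; [0, 0, 0, 0, 0, -243/32, 6]; [0, 0, 0, 0, 0, 0, 729/64]] (rows listed top to bottom)


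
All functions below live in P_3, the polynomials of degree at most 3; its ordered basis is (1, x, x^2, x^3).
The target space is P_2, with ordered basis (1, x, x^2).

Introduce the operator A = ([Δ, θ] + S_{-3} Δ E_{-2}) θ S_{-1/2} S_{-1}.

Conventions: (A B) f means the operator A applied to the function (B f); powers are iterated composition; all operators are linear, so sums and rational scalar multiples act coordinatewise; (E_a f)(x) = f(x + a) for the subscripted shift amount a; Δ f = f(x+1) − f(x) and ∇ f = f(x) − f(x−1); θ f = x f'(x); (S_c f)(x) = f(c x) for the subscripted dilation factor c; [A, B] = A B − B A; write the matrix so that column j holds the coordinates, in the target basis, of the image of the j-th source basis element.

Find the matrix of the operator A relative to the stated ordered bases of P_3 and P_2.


the matrix is [[0, 1, -1/2, 15/4]; [0, 0, -2, 99/8]; [0, 0, 0, 45/4]] (rows listed top to bottom)

image of 1: 0
image of x: 1
image of x^2: -2x - 1/2
image of x^3: (45/4)x^2 + (99/8)x + 15/4
each image's coordinates form column j of the matrix


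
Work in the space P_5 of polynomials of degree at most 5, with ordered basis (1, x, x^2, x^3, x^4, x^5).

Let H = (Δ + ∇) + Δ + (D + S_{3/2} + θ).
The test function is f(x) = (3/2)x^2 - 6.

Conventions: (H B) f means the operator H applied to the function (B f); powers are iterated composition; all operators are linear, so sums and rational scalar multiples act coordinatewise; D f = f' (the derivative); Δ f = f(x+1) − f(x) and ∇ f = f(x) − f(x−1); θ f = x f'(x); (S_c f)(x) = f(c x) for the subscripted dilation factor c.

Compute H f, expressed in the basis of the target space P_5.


Δ f = 3x + 3/2
∇ f = 3x - 3/2
(Δ + ∇) f = 6x
Δ f = 3x + 3/2
D f = 3x
S_{3/2} f = (27/8)x^2 - 6
θ f = 3x^2
(D + S_{3/2} + θ) f = (51/8)x^2 + 3x - 6
((Δ + ∇) + Δ + (D + S_{3/2} + θ)) f = (51/8)x^2 + 12x - 9/2

the result is g(x) = (51/8)x^2 + 12x - 9/2


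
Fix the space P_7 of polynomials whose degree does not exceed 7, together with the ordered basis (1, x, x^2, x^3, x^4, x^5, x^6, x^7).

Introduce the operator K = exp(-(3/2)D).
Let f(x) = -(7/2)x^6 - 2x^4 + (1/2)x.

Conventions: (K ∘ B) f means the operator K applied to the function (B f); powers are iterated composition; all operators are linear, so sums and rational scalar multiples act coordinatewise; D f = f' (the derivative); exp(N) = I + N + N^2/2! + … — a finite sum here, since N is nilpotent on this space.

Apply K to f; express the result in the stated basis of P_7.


order-1 term: (63/2)x^5 + 12x^3 - 3/4
order-2 term: -(945/8)x^4 - 27x^2
order-3 term: (945/4)x^3 + 27x
order-4 term: -(8505/32)x^2 - 81/8
order-5 term: (5103/32)x
order-6 term: -5103/128
the series for exp(-(3/2)D) f terminates at order 6
exp(-(3/2)D) f = -(7/2)x^6 + (63/2)x^5 - (961/8)x^4 + (993/4)x^3 - (9369/32)x^2 + (5983/32)x - 6495/128

g(x) = -(7/2)x^6 + (63/2)x^5 - (961/8)x^4 + (993/4)x^3 - (9369/32)x^2 + (5983/32)x - 6495/128


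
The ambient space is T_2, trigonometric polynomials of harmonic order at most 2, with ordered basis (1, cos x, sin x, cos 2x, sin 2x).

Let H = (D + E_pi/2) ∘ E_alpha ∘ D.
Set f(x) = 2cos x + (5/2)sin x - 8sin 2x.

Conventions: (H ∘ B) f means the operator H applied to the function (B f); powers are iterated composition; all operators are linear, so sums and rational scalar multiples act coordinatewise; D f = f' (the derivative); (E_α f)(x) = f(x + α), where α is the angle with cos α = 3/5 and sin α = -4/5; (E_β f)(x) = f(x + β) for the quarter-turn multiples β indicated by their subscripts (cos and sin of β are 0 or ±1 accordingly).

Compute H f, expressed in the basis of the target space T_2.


D f = (5/2)cos x - 2sin x - 16cos 2x
E_alpha D f = (31/10)cos x + (4/5)sin x + (112/25)cos 2x - (384/25)sin 2x
D E_alpha D f = (4/5)cos x - (31/10)sin x - (768/25)cos 2x - (224/25)sin 2x
E_pi/2 E_alpha D f = (4/5)cos x - (31/10)sin x - (112/25)cos 2x + (384/25)sin 2x
(D + E_pi/2) E_alpha D f = (8/5)cos x - (31/5)sin x - (176/5)cos 2x + (32/5)sin 2x

the image equals g(x) = (8/5)cos x - (31/5)sin x - (176/5)cos 2x + (32/5)sin 2x


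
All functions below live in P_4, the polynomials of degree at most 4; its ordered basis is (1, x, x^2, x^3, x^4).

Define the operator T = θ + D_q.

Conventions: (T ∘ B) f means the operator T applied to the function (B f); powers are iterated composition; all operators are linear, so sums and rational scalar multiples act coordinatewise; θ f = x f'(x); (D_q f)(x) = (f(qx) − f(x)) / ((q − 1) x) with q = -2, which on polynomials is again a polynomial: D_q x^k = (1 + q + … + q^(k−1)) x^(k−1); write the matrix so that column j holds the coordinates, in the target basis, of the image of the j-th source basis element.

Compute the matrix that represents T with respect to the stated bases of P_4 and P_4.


the matrix is [[0, 1, 0, 0, 0]; [0, 1, -1, 0, 0]; [0, 0, 2, 3, 0]; [0, 0, 0, 3, -5]; [0, 0, 0, 0, 4]] (rows listed top to bottom)

image of 1: 0
image of x: x + 1
image of x^2: 2x^2 - x
image of x^3: 3x^3 + 3x^2
image of x^4: 4x^4 - 5x^3
each image's coordinates form column j of the matrix


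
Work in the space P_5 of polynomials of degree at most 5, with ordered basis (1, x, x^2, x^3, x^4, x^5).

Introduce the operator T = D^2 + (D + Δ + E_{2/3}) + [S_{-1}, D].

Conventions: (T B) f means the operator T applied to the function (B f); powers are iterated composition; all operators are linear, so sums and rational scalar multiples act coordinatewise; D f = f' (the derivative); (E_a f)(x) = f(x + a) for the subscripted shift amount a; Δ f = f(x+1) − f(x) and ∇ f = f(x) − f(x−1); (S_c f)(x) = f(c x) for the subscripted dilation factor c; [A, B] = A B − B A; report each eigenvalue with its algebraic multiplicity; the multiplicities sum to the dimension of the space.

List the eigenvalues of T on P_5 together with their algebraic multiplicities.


λ = 1 (multiplicity 6)

image of 1: 1
image of x: x + 14/3
image of x^2: x^2 + (4/3)x + 31/9
image of x^3: x^3 + 14x^2 + (31/3)x + 35/27
image of x^4: x^4 + (8/3)x^3 + (62/3)x^2 + (140/27)x + 97/81
image of x^5: x^5 + (70/3)x^4 + (310/9)x^3 + (350/27)x^2 + (485/81)x + 275/243
the matrix is upper triangular; its diagonal is (1, 1, 1, 1, 1, 1)
for a triangular matrix the eigenvalues are the diagonal entries, with algebraic multiplicity their repetition count


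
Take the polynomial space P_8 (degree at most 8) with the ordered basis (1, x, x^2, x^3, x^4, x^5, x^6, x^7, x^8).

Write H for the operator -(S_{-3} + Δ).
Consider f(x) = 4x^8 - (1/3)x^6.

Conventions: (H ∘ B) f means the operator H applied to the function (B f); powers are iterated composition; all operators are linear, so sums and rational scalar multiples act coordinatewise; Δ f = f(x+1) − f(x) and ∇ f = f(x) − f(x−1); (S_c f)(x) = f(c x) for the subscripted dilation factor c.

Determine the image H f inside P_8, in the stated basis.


g(x) = -26244x^8 - 32x^7 + 131x^6 - 222x^5 - 275x^4 - (652/3)x^3 - 107x^2 - 30x - 11/3

S_{-3} f = 26244x^8 - 243x^6
Δ f = 32x^7 + 112x^6 + 222x^5 + 275x^4 + (652/3)x^3 + 107x^2 + 30x + 11/3
(S_{-3} + Δ) f = 26244x^8 + 32x^7 - 131x^6 + 222x^5 + 275x^4 + (652/3)x^3 + 107x^2 + 30x + 11/3
(-(S_{-3} + Δ)) f = -26244x^8 - 32x^7 + 131x^6 - 222x^5 - 275x^4 - (652/3)x^3 - 107x^2 - 30x - 11/3


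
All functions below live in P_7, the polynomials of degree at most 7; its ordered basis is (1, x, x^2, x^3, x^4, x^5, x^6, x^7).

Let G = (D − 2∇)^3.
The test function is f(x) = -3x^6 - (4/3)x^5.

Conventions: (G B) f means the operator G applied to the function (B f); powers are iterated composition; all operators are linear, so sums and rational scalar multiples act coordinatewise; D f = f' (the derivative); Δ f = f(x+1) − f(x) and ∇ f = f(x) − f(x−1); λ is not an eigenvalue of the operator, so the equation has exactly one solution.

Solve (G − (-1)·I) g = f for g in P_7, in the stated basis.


the result is g(x) = -3x^6 - (4/3)x^5 - 360x^3 + 3160x^2 - 8160x + 4220

write g with unknown coordinates in the stated basis and equate coefficients in (G − (-1)·I) g = f
solving from the highest basis element down gives g = -3x^6 - (4/3)x^5 - 360x^3 + 3160x^2 - 8160x + 4220
check: G g = 360x^3 - 3160x^2 + 8160x - 4220
so G g − (-1)·g = -3x^6 - (4/3)x^5 = f ✓


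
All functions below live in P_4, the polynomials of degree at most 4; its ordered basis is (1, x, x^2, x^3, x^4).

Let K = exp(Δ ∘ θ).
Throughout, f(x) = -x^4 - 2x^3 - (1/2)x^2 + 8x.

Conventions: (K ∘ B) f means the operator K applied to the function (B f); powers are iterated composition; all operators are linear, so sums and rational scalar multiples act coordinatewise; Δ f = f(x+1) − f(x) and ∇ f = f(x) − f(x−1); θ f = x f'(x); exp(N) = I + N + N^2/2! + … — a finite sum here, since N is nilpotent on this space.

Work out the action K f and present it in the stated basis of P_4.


order-1 term: -16x^3 - 42x^2 - 36x - 3
order-2 term: -72x^2 - 156x - 84
order-3 term: -96x - 100
order-4 term: -24
the series for exp(Δ ∘ θ) f terminates at order 4
exp(Δ ∘ θ) f = -x^4 - 18x^3 - (229/2)x^2 - 280x - 211

g(x) = -x^4 - 18x^3 - (229/2)x^2 - 280x - 211


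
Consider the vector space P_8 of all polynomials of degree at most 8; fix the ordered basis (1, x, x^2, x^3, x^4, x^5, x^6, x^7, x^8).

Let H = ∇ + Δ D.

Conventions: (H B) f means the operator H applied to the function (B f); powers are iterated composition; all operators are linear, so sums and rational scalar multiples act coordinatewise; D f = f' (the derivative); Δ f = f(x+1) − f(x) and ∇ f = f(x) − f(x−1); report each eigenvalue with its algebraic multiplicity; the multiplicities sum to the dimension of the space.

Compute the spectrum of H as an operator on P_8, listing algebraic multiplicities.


image of 1: 0
image of x: 1
image of x^2: 2x + 1
image of x^3: 3x^2 + 3x + 4
image of x^4: 4x^3 + 6x^2 + 16x + 3
image of x^5: 5x^4 + 10x^3 + 40x^2 + 15x + 6
image of x^6: 6x^5 + 15x^4 + 80x^3 + 45x^2 + 36x + 5
image of x^7: 7x^6 + 21x^5 + 140x^4 + 105x^3 + 126x^2 + 35x + 8
image of x^8: 8x^7 + 28x^6 + 224x^5 + 210x^4 + 336x^3 + 140x^2 + 64x + 7
the matrix is upper triangular; its diagonal is (0, 0, 0, 0, 0, 0, 0, 0, 0)
for a triangular matrix the eigenvalues are the diagonal entries, with algebraic multiplicity their repetition count

λ = 0 (multiplicity 9)


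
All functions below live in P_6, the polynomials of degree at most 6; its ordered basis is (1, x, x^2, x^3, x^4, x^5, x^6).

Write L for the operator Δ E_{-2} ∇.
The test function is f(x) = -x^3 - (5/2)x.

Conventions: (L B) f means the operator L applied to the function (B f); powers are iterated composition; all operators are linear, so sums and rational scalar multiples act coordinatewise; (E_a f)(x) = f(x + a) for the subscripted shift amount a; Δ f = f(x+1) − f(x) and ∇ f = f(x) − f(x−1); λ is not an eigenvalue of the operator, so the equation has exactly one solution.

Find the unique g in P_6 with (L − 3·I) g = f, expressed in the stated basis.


the image equals g(x) = (1/3)x^3 + (3/2)x - 4/3

write g with unknown coordinates in the stated basis and equate coefficients in (L − 3·I) g = f
solving from the highest basis element down gives g = (1/3)x^3 + (3/2)x - 4/3
check: L g = 2x - 4
so L g − 3·g = -x^3 - (5/2)x = f ✓


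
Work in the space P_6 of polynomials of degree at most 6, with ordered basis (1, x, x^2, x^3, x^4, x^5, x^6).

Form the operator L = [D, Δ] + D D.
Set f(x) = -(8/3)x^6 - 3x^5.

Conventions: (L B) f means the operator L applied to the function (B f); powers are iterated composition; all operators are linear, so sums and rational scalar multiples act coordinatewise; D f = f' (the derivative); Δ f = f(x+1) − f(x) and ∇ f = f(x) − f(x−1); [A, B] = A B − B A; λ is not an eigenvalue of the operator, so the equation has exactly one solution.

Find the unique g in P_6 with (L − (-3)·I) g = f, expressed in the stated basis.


write g with unknown coordinates in the stated basis and equate coefficients in (L − (-3)·I) g = f
solving from the highest basis element down gives g = -(8/9)x^6 - x^5 + (80/9)x^4 + (20/3)x^3 - (320/9)x^2 - (40/3)x + 640/27
check: L g = -(80/3)x^4 - 20x^3 + (320/3)x^2 + 40x - 640/9
so L g − (-3)·g = -(8/3)x^6 - 3x^5 = f ✓

the image equals g(x) = -(8/9)x^6 - x^5 + (80/9)x^4 + (20/3)x^3 - (320/9)x^2 - (40/3)x + 640/27


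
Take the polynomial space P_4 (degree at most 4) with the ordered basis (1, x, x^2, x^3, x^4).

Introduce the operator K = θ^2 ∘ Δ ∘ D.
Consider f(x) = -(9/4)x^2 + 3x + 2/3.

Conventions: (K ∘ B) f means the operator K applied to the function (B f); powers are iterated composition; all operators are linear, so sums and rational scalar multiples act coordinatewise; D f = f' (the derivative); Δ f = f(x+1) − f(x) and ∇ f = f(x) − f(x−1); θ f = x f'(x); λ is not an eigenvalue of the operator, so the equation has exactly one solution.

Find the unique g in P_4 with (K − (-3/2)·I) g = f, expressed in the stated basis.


the result is g(x) = -(3/2)x^2 + 2x + 4/9

write g with unknown coordinates in the stated basis and equate coefficients in (K − (-3/2)·I) g = f
solving from the highest basis element down gives g = -(3/2)x^2 + 2x + 4/9
check: K g = 0
so K g − (-3/2)·g = -(9/4)x^2 + 3x + 2/3 = f ✓


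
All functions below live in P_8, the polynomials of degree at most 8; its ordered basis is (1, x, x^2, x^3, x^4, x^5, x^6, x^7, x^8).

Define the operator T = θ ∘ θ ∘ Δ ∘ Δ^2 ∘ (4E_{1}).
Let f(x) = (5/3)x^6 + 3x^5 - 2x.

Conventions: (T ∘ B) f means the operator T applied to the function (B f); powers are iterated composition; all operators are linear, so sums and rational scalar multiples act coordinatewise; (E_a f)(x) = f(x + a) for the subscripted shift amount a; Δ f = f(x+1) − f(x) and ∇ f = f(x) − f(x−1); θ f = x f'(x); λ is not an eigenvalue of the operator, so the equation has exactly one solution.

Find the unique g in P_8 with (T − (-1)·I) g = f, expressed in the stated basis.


the result is g(x) = (5/3)x^6 + 3x^5 - 7200x^3 - 26880x^2 - 19202x

write g with unknown coordinates in the stated basis and equate coefficients in (T − (-1)·I) g = f
solving from the highest basis element down gives g = (5/3)x^6 + 3x^5 - 7200x^3 - 26880x^2 - 19202x
check: T g = 7200x^3 + 26880x^2 + 19200x
so T g − (-1)·g = (5/3)x^6 + 3x^5 - 2x = f ✓


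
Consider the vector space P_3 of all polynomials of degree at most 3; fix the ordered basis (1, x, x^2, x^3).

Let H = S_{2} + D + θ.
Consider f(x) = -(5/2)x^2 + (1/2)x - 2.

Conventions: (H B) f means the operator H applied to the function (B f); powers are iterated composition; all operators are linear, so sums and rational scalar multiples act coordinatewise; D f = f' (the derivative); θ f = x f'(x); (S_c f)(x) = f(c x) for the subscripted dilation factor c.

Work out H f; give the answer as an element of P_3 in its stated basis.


the image equals g(x) = -15x^2 - (7/2)x - 3/2

S_{2} f = -10x^2 + x - 2
D f = -5x + 1/2
θ f = -5x^2 + (1/2)x
(S_{2} + D + θ) f = -15x^2 - (7/2)x - 3/2


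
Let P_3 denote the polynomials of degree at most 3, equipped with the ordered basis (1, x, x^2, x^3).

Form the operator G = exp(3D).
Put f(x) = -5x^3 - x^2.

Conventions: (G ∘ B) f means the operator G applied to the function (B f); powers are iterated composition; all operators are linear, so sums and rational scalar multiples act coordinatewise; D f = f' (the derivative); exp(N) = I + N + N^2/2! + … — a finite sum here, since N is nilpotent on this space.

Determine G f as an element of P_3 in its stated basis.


the result is g(x) = -5x^3 - 46x^2 - 141x - 144

order-1 term: -45x^2 - 6x
order-2 term: -135x - 9
order-3 term: -135
the series for exp(3D) f terminates at order 3
exp(3D) f = -5x^3 - 46x^2 - 141x - 144


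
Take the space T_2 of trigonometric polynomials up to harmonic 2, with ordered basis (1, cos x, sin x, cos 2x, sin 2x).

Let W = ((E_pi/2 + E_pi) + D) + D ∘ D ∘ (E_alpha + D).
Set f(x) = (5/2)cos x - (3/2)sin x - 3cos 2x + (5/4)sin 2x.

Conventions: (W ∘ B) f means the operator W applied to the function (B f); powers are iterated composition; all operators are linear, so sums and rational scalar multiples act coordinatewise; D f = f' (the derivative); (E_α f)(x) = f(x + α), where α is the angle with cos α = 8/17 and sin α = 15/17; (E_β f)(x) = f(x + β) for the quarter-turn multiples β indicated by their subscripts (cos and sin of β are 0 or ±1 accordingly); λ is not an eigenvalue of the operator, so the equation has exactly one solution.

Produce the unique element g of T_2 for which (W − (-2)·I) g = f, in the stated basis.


g(x) = (51/10)cos x - (17/10)sin x - (597/60560)cos 2x + (19219/60560)sin 2x

write g with unknown coordinates in the stated basis and equate coefficients in (W − (-2)·I) g = f
solving from the highest basis element down gives g = (51/10)cos x - (17/10)sin x - (597/60560)cos 2x + (19219/60560)sin 2x
check: W g = -(77/10)cos x + (19/10)sin x - (90243/30280)cos 2x + (18631/30280)sin 2x
so W g − (-2)·g = (5/2)cos x - (3/2)sin x - 3cos 2x + (5/4)sin 2x = f ✓


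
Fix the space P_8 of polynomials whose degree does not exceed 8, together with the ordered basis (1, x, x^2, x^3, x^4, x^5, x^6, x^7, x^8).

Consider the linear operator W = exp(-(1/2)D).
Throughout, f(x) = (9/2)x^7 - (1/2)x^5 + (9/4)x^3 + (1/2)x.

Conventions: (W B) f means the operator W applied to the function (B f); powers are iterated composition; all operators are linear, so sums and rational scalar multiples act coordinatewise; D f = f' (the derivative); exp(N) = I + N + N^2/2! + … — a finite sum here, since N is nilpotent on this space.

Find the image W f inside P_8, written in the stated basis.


order-1 term: -(63/4)x^6 + (5/4)x^4 - (27/8)x^2 - 1/4
order-2 term: (189/8)x^5 - (5/4)x^3 + (27/16)x
order-3 term: -(315/16)x^4 + (5/8)x^2 - 9/32
order-4 term: (315/32)x^3 - (5/32)x
order-5 term: -(189/64)x^2 + 1/64
order-6 term: (63/128)x
order-7 term: -9/256
the series for exp(-(1/2)D) f terminates at order 7
exp(-(1/2)D) f = (9/2)x^7 - (63/4)x^6 + (185/8)x^5 - (295/16)x^4 + (347/32)x^3 - (365/64)x^2 + (323/128)x - 141/256

the image equals g(x) = (9/2)x^7 - (63/4)x^6 + (185/8)x^5 - (295/16)x^4 + (347/32)x^3 - (365/64)x^2 + (323/128)x - 141/256


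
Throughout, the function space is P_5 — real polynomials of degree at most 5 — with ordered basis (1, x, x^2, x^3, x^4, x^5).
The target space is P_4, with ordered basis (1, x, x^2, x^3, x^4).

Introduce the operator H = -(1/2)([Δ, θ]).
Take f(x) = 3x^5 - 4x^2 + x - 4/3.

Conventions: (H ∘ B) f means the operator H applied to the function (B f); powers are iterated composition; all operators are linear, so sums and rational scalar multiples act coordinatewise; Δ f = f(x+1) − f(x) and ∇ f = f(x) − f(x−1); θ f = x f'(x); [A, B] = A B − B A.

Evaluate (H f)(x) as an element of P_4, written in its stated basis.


θ f = 15x^5 - 8x^2 + x
Δ θ f = 75x^4 + 150x^3 + 150x^2 + 59x + 8
Δ f = 15x^4 + 30x^3 + 30x^2 + 7x
θ Δ f = 60x^4 + 90x^3 + 60x^2 + 7x
[Δ, θ] f = 15x^4 + 60x^3 + 90x^2 + 52x + 8
(-(1/2)([Δ, θ])) f = -(15/2)x^4 - 30x^3 - 45x^2 - 26x - 4

the result is g(x) = -(15/2)x^4 - 30x^3 - 45x^2 - 26x - 4


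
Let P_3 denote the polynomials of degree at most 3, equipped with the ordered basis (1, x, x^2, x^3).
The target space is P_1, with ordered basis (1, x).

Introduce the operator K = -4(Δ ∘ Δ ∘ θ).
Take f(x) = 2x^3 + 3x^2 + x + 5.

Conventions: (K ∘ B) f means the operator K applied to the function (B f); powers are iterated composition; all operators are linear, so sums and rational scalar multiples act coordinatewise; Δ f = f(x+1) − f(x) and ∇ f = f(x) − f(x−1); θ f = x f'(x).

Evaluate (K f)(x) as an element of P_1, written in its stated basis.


θ f = 6x^3 + 6x^2 + x
Δ θ f = 18x^2 + 30x + 13
Δ Δ θ f = 36x + 48
(-4(Δ ∘ Δ ∘ θ)) f = -144x - 192

g(x) = -144x - 192


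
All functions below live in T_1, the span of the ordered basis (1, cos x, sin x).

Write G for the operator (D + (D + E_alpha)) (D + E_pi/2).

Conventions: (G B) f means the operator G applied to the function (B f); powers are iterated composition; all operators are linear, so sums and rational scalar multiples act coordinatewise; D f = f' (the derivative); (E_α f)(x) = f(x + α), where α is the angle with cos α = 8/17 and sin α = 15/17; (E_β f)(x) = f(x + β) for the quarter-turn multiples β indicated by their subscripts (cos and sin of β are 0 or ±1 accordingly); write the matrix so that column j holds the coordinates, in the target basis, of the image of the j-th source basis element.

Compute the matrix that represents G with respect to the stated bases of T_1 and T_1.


the matrix is [[1, 0, 0]; [0, -98/17, 16/17]; [0, -16/17, -98/17]] (rows listed top to bottom)

image of 1: 1
image of cos x: -(98/17)cos x - (16/17)sin x
image of sin x: (16/17)cos x - (98/17)sin x
each image's coordinates form column j of the matrix


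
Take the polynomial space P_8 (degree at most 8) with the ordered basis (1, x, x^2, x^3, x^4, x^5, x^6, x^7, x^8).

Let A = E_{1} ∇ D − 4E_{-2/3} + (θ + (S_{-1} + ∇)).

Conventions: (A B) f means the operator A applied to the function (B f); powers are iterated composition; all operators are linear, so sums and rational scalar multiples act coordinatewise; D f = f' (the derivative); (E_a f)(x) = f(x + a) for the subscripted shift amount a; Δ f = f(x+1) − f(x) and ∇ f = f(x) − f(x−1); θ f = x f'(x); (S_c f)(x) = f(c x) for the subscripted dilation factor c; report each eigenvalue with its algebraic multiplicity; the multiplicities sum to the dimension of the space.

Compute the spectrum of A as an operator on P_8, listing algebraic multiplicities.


λ = -4 (multiplicity 1), λ = -3 (multiplicity 1), λ = -2 (multiplicity 1), λ = -1 (multiplicity 1), λ = 0 (multiplicity 1), λ = 1 (multiplicity 1), λ = 2 (multiplicity 1), λ = 3 (multiplicity 1), λ = 5 (multiplicity 1)

image of 1: -3
image of x: -4x + 11/3
image of x^2: -x^2 + (22/3)x - 7/9
image of x^3: -2x^3 + 11x^2 - (7/3)x + 140/27
image of x^4: x^4 + (44/3)x^3 - (14/3)x^2 + (560/27)x + 179/81
image of x^5: (55/3)x^4 - (70/9)x^3 + (1400/27)x^2 + (895/81)x + 1586/243
image of x^6: 3x^6 + 22x^5 - (35/3)x^4 + (2800/27)x^3 + (895/27)x^2 + (3172/81)x + 3389/729
image of x^7: 2x^7 + (77/3)x^6 - (49/3)x^5 + (4900/27)x^4 + (6265/81)x^3 + (11102/81)x^2 + (23723/729)x + 18008/2187
image of x^8: 5x^8 + (88/3)x^7 - (196/9)x^6 + (7840/27)x^5 + (12530/81)x^4 + (88816/243)x^3 + (94892/729)x^2 + (144064/2187)x + 44903/6561
the matrix is upper triangular; its diagonal is (-3, -4, -1, -2, 1, 0, 3, 2, 5)
for a triangular matrix the eigenvalues are the diagonal entries, with algebraic multiplicity their repetition count
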